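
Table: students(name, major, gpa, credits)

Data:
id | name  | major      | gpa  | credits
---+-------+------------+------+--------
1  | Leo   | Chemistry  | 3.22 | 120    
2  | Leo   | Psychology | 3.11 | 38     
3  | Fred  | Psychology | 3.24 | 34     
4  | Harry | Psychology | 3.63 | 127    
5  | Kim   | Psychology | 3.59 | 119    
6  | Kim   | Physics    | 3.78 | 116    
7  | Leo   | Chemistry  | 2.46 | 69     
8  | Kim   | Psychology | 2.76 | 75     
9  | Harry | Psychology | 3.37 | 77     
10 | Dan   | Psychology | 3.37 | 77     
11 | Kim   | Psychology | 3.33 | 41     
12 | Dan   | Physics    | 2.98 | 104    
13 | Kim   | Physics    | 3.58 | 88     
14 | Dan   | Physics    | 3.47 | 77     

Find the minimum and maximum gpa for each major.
SELECT major, MIN(gpa), MAX(gpa)
FROM students
GROUP BY major

Result:
  Chemistry: min=2.46, max=3.22
  Physics: min=2.98, max=3.78
  Psychology: min=2.76, max=3.63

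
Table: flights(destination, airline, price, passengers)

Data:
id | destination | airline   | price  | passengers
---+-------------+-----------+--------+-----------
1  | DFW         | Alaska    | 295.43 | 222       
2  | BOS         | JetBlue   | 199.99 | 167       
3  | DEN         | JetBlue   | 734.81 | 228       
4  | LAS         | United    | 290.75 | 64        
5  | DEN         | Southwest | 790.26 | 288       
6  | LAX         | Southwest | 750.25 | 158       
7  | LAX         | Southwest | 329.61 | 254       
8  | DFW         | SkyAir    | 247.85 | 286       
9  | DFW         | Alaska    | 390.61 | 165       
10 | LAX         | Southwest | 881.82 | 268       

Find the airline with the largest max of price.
SELECT airline, MAX(price) as val
FROM flights
GROUP BY airline
ORDER BY val DESC
LIMIT 1

Result: Southwest with max(price) = 881.82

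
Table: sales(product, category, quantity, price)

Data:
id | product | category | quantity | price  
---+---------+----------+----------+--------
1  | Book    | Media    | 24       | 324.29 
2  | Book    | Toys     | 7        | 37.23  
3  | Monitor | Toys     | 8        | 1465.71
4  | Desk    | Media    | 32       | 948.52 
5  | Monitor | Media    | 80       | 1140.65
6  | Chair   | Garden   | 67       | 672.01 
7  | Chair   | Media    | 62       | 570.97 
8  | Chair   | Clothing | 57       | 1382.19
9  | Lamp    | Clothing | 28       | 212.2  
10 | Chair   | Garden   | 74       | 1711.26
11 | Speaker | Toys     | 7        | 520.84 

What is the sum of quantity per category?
SELECT category, SUM(quantity) as result
FROM sales
GROUP BY category

Result:
  Clothing: 85
  Garden: 141
  Media: 198
  Toys: 22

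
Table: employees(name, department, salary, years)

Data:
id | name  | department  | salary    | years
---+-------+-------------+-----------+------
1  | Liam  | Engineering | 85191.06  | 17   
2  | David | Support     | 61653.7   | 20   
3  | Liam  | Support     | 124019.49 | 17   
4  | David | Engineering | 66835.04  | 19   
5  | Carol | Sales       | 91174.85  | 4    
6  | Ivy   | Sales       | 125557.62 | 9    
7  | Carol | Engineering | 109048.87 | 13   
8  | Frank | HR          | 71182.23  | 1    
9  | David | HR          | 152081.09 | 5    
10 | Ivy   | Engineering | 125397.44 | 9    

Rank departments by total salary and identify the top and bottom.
SELECT department, SUM(salary)
FROM employees
GROUP BY department
ORDER BY SUM(salary)

All groups:
  Support: 185673.19
  Sales: 216732.47
  HR: 223263.32
  Engineering: 386472.41

Highest: Engineering (386472.41)
Lowest: Support (185673.19)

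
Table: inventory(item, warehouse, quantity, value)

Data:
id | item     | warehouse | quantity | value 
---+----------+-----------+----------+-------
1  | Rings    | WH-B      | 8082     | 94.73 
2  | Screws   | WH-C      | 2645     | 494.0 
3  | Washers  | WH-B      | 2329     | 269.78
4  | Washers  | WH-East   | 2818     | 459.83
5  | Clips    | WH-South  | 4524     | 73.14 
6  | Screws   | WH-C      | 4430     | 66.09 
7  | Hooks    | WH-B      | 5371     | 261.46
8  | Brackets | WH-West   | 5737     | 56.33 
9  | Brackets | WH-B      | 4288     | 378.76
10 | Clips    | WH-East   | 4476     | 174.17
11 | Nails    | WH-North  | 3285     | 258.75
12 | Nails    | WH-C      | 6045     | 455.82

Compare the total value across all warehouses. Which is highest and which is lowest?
SELECT warehouse, SUM(value)
FROM inventory
GROUP BY warehouse
ORDER BY SUM(value)

All groups:
  WH-West: 56.33
  WH-South: 73.14
  WH-North: 258.75
  WH-East: 634.00
  WH-B: 1004.73
  WH-C: 1015.91

Highest: WH-C (1015.91)
Lowest: WH-West (56.33)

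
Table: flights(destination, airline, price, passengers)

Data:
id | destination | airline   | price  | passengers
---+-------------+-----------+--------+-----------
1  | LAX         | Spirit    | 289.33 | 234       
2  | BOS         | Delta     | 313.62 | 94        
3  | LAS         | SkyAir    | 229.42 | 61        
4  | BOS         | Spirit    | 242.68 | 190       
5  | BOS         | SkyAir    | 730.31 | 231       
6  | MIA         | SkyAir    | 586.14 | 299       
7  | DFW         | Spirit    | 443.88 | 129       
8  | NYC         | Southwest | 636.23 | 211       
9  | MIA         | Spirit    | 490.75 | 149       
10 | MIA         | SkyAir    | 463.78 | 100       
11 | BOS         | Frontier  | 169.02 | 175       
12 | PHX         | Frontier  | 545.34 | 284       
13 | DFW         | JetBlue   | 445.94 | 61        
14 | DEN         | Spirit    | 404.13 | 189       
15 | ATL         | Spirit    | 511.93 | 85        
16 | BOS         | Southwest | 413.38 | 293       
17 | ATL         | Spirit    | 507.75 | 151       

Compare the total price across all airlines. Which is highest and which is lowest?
SELECT airline, SUM(price)
FROM flights
GROUP BY airline
ORDER BY SUM(price)

All groups:
  Delta: 313.62
  JetBlue: 445.94
  Frontier: 714.36
  Southwest: 1049.61
  SkyAir: 2009.65
  Spirit: 2890.45

Highest: Spirit (2890.45)
Lowest: Delta (313.62)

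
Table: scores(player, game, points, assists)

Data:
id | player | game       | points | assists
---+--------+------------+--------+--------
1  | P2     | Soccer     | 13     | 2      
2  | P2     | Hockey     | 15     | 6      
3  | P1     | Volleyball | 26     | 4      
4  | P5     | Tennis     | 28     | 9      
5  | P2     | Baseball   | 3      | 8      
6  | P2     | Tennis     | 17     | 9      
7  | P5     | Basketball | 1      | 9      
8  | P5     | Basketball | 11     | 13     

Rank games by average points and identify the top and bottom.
SELECT game, AVG(points)
FROM scores
GROUP BY game
ORDER BY AVG(points)

All groups:
  Baseball: 3.00
  Basketball: 6.00
  Soccer: 13.00
  Hockey: 15.00
  Tennis: 22.50
  Volleyball: 26.00

Highest: Volleyball (26.00)
Lowest: Baseball (3.00)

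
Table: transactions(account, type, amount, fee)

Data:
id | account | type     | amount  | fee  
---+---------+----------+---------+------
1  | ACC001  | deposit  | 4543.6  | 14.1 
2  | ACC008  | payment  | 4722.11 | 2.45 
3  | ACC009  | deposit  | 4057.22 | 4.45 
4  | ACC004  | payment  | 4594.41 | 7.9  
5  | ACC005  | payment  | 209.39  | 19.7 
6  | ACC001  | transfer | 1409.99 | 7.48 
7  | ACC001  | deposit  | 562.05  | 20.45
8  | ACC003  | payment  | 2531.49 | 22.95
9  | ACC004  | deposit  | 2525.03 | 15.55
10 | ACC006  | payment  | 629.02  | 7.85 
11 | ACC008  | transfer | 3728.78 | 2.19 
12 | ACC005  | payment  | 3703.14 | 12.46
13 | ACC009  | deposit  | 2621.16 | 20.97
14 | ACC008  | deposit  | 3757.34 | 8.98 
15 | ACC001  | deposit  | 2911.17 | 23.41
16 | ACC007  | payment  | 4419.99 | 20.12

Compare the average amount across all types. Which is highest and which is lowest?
SELECT type, AVG(amount)
FROM transactions
GROUP BY type
ORDER BY AVG(amount)

All groups:
  transfer: 2569.39
  payment: 2972.79
  deposit: 2996.80

Highest: deposit (2996.80)
Lowest: transfer (2569.39)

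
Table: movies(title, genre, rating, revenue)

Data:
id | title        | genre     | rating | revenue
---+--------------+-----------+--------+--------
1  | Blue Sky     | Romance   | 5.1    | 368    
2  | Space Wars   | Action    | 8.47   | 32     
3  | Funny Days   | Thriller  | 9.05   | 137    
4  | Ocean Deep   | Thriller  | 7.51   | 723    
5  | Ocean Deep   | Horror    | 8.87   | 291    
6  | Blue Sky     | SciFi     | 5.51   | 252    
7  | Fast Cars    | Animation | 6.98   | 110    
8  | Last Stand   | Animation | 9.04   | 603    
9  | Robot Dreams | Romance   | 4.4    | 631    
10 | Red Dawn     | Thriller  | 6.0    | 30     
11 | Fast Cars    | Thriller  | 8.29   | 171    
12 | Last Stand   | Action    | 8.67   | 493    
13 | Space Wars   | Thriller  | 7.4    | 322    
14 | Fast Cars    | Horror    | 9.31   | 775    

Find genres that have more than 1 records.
SELECT genre, COUNT(*) as cnt
FROM movies
GROUP BY genre
HAVING COUNT(*) > 1

Result:
  Action: 2
  Animation: 2
  Horror: 2
  Romance: 2
  Thriller: 5

Note: HAVING filters groups after aggregation, WHERE filters rows before.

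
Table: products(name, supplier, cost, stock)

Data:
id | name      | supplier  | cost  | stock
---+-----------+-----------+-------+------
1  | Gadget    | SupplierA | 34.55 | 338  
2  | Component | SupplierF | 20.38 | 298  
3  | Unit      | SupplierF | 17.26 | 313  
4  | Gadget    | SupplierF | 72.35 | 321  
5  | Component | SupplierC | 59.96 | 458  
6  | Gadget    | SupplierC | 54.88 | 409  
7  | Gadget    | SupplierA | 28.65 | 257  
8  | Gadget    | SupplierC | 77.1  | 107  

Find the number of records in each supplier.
SELECT supplier, COUNT(*) as count
FROM products
GROUP BY supplier

Result:
  SupplierA: 2
  SupplierC: 3
  SupplierF: 3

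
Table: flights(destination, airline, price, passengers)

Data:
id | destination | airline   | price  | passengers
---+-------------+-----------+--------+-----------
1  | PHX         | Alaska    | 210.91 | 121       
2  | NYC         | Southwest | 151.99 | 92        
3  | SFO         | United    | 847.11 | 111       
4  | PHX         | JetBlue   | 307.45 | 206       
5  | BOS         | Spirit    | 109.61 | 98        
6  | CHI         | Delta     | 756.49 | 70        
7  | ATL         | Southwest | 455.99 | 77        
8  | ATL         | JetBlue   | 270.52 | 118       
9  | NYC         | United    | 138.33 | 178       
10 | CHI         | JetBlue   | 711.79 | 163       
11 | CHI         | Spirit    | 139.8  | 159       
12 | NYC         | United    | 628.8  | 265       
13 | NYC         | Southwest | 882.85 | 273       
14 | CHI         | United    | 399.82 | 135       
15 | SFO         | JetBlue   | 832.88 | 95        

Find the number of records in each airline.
SELECT airline, COUNT(*) as count
FROM flights
GROUP BY airline

Result:
  Alaska: 1
  Delta: 1
  JetBlue: 4
  Southwest: 3
  Spirit: 2
  United: 4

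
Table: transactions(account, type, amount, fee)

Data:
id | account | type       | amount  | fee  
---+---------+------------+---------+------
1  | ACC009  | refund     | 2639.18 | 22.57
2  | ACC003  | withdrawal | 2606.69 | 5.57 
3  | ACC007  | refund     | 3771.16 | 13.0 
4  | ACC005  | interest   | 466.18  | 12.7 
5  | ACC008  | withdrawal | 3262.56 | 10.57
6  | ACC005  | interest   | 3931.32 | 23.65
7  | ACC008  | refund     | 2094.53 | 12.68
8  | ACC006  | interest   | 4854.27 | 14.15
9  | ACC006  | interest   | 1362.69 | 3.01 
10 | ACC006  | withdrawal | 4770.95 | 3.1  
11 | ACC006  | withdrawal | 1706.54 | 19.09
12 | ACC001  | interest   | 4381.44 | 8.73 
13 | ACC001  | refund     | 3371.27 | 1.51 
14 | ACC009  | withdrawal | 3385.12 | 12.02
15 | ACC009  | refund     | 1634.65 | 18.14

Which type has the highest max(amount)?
SELECT type, MAX(amount) as val
FROM transactions
GROUP BY type
ORDER BY val DESC
LIMIT 1

Result: interest with max(amount) = 4854.27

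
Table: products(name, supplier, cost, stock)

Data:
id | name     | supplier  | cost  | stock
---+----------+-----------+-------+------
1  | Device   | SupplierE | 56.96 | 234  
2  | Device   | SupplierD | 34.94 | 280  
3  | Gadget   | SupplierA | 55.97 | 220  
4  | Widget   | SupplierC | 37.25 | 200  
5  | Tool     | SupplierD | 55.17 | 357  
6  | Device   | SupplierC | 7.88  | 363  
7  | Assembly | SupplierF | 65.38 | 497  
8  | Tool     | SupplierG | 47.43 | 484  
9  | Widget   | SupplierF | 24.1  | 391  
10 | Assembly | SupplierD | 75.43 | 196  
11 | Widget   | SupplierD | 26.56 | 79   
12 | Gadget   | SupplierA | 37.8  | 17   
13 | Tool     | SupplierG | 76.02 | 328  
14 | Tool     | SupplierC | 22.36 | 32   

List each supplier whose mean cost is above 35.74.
SELECT supplier, AVG(cost)
FROM products
GROUP BY supplier
HAVING AVG(cost) > 35.74

Result:
  SupplierA: avg=46.89
  SupplierD: avg=48.03
  SupplierE: avg=56.96
  SupplierF: avg=44.74
  SupplierG: avg=61.73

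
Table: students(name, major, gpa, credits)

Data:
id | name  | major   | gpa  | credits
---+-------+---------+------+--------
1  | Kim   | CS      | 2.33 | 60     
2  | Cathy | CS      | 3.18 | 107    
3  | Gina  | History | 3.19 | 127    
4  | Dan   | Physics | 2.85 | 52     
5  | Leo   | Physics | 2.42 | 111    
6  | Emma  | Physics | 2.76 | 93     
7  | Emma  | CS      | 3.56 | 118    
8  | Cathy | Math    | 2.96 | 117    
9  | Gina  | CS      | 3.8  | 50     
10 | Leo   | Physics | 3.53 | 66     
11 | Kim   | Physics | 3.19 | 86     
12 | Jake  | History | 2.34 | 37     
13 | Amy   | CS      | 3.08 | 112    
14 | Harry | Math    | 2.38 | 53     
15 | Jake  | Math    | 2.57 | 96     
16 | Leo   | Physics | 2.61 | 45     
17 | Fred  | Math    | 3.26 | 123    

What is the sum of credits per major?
SELECT major, SUM(credits) as result
FROM students
GROUP BY major

Result:
  CS: 447
  History: 164
  Math: 389
  Physics: 453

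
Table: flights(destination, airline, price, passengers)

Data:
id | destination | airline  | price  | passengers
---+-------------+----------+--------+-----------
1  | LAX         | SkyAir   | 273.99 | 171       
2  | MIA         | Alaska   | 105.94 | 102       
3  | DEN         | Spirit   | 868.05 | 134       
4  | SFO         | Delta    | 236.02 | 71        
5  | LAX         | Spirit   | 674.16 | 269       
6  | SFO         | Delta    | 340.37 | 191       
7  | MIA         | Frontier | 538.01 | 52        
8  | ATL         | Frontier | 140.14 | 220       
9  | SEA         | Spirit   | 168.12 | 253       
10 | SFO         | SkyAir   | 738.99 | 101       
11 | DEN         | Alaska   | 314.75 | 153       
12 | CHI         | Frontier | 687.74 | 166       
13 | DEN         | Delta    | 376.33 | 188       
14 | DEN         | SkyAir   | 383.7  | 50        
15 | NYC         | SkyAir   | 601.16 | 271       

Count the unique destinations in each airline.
SELECT airline, COUNT(DISTINCT destination)
FROM flights
GROUP BY airline

Result:
  Alaska: 2 distinct
  Delta: 2 distinct
  Frontier: 3 distinct
  SkyAir: 4 distinct
  Spirit: 3 distinct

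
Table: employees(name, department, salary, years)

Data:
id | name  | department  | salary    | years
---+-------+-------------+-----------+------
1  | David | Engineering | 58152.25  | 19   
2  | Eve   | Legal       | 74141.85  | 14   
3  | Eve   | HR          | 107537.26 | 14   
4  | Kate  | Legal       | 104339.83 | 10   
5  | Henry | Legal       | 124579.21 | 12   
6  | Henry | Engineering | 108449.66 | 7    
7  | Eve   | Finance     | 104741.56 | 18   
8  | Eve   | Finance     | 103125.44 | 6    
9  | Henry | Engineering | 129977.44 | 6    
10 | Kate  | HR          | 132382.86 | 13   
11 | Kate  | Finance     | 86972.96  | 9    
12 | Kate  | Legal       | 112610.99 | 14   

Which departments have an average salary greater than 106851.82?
SELECT department, AVG(salary)
FROM employees
GROUP BY department
HAVING AVG(salary) > 106851.82

Result:
  HR: avg=119960.06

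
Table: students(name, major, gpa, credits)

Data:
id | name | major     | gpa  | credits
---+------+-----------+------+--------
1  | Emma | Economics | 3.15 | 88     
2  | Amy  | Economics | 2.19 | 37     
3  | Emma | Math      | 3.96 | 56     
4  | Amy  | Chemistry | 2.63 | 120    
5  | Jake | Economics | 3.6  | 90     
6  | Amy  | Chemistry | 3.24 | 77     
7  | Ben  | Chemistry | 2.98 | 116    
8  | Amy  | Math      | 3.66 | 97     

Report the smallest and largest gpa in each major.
SELECT major, MIN(gpa), MAX(gpa)
FROM students
GROUP BY major

Result:
  Chemistry: min=2.63, max=3.24
  Economics: min=2.19, max=3.60
  Math: min=3.66, max=3.96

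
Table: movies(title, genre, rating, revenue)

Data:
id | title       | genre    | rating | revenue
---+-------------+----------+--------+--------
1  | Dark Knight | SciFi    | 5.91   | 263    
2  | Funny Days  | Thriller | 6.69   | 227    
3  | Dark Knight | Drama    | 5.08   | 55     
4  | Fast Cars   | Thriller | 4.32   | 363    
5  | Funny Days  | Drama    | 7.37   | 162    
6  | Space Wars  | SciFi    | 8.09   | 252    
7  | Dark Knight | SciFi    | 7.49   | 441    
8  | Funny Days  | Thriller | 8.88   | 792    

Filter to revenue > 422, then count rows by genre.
SELECT genre, COUNT(*)
FROM movies
WHERE revenue > 422
GROUP BY genre

Note: WHERE filters rows before grouping.

Result:
  SciFi: 1
  Thriller: 1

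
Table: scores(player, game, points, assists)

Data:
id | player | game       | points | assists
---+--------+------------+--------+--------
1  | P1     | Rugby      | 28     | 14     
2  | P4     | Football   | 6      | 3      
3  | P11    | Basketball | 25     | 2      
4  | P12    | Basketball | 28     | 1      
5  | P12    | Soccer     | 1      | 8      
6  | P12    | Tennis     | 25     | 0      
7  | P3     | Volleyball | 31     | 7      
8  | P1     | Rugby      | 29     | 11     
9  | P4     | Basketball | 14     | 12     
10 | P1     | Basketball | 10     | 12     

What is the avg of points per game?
SELECT game, AVG(points) as result
FROM scores
GROUP BY game

Result:
  Basketball: 19.25
  Football: 6.00
  Rugby: 28.50
  Soccer: 1.00
  Tennis: 25.00
  Volleyball: 31.00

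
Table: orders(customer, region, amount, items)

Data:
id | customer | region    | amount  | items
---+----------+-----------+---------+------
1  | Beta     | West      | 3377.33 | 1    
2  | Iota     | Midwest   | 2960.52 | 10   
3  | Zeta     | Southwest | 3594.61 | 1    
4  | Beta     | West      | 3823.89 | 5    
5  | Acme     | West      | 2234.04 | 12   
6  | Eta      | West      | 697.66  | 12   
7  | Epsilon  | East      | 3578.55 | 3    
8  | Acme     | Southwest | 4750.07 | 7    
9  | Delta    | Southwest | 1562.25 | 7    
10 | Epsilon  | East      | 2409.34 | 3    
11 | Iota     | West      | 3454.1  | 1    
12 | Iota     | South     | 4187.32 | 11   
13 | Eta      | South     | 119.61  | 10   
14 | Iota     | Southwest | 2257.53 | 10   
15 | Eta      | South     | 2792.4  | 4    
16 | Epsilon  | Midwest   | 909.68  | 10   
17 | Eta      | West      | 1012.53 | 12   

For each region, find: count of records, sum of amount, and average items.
SELECT region,
       COUNT(*) as cnt,
       SUM(amount) as total_amount,
       AVG(items) as avg_items
FROM orders
GROUP BY region

Result:
  East: 2 records, 5987.89 total amount, 3.00 avg items
  Midwest: 2 records, 3870.20 total amount, 10.00 avg items
  South: 3 records, 7099.33 total amount, 8.33 avg items
  Southwest: 4 records, 12164.46 total amount, 6.25 avg items
  West: 6 records, 14599.55 total amount, 7.17 avg items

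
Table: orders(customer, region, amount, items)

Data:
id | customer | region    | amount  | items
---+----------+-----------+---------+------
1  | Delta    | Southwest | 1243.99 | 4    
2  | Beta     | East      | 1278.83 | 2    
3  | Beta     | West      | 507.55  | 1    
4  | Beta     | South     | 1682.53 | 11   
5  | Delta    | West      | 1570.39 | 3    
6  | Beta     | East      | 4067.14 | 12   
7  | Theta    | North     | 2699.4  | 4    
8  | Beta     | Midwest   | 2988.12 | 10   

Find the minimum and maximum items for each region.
SELECT region, MIN(items), MAX(items)
FROM orders
GROUP BY region

Result:
  East: min=2, max=12
  Midwest: min=10, max=10
  North: min=4, max=4
  South: min=11, max=11
  Southwest: min=4, max=4
  West: min=1, max=3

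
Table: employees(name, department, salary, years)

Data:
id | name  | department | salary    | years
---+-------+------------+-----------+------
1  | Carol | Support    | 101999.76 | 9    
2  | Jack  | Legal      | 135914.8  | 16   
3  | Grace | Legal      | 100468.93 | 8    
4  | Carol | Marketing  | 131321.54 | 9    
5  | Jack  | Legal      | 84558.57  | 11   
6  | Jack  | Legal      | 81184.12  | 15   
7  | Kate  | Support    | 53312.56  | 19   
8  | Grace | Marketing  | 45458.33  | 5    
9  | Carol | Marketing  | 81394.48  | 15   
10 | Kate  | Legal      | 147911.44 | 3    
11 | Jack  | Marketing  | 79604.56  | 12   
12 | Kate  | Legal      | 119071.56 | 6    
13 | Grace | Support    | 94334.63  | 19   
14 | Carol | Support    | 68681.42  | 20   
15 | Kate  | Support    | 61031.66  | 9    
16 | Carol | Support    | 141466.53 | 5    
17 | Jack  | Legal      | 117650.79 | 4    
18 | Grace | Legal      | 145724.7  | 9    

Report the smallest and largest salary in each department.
SELECT department, MIN(salary), MAX(salary)
FROM employees
GROUP BY department

Result:
  Legal: min=81184.12, max=147911.44
  Marketing: min=45458.33, max=131321.54
  Support: min=53312.56, max=141466.53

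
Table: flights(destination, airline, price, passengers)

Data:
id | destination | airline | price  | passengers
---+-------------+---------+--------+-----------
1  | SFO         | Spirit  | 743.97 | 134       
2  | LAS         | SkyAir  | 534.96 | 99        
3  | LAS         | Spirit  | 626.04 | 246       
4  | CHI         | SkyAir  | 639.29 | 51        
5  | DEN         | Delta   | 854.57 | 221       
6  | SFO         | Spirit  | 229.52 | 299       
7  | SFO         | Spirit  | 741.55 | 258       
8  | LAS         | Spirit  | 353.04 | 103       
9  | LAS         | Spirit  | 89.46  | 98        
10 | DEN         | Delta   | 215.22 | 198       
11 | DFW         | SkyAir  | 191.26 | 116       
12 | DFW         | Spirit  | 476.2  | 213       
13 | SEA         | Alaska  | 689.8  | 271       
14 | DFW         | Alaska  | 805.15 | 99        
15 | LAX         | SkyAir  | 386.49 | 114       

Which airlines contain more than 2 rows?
SELECT airline, COUNT(*) as cnt
FROM flights
GROUP BY airline
HAVING COUNT(*) > 2

Result:
  SkyAir: 4
  Spirit: 7

Note: HAVING filters groups after aggregation, WHERE filters rows before.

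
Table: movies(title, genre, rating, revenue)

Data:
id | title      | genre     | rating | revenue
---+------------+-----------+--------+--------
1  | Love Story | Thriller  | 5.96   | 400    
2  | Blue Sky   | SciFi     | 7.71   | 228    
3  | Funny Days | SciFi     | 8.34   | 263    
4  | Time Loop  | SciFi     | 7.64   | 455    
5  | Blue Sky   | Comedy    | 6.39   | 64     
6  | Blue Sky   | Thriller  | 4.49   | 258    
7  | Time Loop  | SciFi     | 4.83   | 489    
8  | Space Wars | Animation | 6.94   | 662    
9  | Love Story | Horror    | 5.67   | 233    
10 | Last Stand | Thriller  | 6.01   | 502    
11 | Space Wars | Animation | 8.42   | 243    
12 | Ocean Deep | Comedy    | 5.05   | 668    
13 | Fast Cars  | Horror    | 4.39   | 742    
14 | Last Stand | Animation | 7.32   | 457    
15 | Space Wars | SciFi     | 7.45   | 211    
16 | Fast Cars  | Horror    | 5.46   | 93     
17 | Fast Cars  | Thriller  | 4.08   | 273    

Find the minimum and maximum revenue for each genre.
SELECT genre, MIN(revenue), MAX(revenue)
FROM movies
GROUP BY genre

Result:
  Animation: min=243, max=662
  Comedy: min=64, max=668
  Horror: min=93, max=742
  SciFi: min=211, max=489
  Thriller: min=258, max=502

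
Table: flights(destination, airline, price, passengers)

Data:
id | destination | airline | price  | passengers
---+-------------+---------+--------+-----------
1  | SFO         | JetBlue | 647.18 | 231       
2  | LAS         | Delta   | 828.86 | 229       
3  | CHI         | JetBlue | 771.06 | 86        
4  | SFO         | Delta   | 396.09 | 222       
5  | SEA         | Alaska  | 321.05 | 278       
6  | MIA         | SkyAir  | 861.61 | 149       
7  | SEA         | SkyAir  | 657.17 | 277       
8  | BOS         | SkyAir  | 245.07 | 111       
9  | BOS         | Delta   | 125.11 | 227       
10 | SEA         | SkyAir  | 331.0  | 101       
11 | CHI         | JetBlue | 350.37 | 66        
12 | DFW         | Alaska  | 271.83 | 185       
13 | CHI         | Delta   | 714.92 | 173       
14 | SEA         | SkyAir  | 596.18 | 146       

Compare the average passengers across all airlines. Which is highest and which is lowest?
SELECT airline, AVG(passengers)
FROM flights
GROUP BY airline
ORDER BY AVG(passengers)

All groups:
  JetBlue: 127.67
  SkyAir: 156.80
  Delta: 212.75
  Alaska: 231.50

Highest: Alaska (231.50)
Lowest: JetBlue (127.67)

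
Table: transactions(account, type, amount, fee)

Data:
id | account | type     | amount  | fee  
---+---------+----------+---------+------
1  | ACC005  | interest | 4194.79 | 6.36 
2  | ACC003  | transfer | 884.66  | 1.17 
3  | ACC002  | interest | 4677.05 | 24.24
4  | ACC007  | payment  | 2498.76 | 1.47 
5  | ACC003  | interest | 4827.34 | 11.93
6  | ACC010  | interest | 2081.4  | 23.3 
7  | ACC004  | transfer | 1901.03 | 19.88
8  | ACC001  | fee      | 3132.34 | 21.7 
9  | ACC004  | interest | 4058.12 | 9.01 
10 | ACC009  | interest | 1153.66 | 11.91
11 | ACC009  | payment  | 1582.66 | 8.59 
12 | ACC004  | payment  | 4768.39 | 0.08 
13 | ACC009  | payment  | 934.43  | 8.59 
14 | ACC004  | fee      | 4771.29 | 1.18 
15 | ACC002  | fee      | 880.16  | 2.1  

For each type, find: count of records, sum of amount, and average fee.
SELECT type,
       COUNT(*) as cnt,
       SUM(amount) as total_amount,
       AVG(fee) as avg_fee
FROM transactions
GROUP BY type

Result:
  fee: 3 records, 8783.79 total amount, 8.33 avg fee
  interest: 6 records, 20992.36 total amount, 14.46 avg fee
  payment: 4 records, 9784.24 total amount, 4.68 avg fee
  transfer: 2 records, 2785.69 total amount, 10.53 avg fee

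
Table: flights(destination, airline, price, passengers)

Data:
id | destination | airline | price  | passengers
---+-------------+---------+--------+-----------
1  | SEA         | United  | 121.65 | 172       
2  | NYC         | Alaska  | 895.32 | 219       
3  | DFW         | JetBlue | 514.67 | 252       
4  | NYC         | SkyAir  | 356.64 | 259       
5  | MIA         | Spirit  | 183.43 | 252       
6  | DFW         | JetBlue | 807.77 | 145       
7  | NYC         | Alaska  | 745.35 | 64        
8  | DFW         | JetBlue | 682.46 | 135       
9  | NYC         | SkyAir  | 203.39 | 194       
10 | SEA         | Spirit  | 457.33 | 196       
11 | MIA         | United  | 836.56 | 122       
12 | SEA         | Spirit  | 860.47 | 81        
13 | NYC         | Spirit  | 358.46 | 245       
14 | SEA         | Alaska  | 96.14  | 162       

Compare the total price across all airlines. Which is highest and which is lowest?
SELECT airline, SUM(price)
FROM flights
GROUP BY airline
ORDER BY SUM(price)

All groups:
  SkyAir: 560.03
  United: 958.21
  Alaska: 1736.81
  Spirit: 1859.69
  JetBlue: 2004.90

Highest: JetBlue (2004.90)
Lowest: SkyAir (560.03)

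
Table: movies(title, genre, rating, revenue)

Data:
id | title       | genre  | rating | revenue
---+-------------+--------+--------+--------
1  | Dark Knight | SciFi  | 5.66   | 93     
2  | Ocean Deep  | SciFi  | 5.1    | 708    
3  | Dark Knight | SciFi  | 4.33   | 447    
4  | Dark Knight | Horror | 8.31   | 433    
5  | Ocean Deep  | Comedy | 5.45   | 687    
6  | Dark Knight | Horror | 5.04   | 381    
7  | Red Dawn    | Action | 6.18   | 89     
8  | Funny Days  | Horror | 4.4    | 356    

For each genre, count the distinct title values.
SELECT genre, COUNT(DISTINCT title)
FROM movies
GROUP BY genre

Result:
  Action: 1 distinct
  Comedy: 1 distinct
  Horror: 2 distinct
  SciFi: 2 distinct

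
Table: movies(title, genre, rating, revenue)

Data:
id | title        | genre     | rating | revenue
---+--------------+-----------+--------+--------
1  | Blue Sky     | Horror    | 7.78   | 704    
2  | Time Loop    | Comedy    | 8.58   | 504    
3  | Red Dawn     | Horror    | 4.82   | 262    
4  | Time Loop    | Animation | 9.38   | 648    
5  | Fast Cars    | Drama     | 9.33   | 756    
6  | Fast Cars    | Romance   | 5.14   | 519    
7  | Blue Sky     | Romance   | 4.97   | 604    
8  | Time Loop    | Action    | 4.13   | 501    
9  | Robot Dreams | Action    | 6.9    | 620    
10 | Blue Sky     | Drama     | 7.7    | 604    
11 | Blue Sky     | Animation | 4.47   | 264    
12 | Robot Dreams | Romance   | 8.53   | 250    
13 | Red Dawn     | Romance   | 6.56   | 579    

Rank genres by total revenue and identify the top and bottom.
SELECT genre, SUM(revenue)
FROM movies
GROUP BY genre
ORDER BY SUM(revenue)

All groups:
  Comedy: 504
  Animation: 912
  Horror: 966
  Action: 1121
  Drama: 1360
  Romance: 1952

Highest: Romance (1952)
Lowest: Comedy (504)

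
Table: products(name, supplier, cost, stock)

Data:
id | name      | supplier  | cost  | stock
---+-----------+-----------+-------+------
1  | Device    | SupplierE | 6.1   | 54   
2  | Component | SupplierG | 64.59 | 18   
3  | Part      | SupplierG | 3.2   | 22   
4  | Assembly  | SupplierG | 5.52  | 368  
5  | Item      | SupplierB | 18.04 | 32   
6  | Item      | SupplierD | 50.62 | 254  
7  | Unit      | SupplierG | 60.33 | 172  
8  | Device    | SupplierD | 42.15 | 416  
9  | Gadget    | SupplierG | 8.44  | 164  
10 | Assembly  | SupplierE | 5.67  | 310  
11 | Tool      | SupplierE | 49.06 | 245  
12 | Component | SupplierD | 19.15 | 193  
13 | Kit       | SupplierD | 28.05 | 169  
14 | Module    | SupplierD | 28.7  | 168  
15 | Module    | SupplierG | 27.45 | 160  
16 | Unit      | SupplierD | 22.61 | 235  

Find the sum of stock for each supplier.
SELECT supplier, SUM(stock) as result
FROM products
GROUP BY supplier

Result:
  SupplierB: 32
  SupplierD: 1435
  SupplierE: 609
  SupplierG: 904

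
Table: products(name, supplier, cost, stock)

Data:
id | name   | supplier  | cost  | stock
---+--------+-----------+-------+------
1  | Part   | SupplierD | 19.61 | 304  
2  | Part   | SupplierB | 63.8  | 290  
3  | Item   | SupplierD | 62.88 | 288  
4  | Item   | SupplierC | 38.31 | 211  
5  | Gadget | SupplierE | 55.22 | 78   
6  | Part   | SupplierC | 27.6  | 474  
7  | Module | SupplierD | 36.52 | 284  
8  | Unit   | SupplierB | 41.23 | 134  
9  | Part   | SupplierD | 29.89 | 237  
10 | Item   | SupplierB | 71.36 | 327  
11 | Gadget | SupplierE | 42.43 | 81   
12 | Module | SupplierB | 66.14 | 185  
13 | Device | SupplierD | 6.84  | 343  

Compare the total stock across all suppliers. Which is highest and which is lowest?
SELECT supplier, SUM(stock)
FROM products
GROUP BY supplier
ORDER BY SUM(stock)

All groups:
  SupplierE: 159
  SupplierC: 685
  SupplierB: 936
  SupplierD: 1456

Highest: SupplierD (1456)
Lowest: SupplierE (159)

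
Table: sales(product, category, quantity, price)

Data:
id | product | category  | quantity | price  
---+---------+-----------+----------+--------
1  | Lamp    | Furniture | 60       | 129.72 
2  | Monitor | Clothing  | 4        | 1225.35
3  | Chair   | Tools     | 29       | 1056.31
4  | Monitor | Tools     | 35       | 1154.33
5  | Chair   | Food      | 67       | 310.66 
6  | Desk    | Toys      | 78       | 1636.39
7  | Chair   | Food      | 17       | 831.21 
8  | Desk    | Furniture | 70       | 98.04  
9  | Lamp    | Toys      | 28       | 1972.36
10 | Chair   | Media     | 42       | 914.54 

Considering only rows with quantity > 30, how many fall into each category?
SELECT category, COUNT(*)
FROM sales
WHERE quantity > 30
GROUP BY category

Note: WHERE filters rows before grouping.

Result:
  Food: 1
  Furniture: 2
  Media: 1
  Tools: 1
  Toys: 1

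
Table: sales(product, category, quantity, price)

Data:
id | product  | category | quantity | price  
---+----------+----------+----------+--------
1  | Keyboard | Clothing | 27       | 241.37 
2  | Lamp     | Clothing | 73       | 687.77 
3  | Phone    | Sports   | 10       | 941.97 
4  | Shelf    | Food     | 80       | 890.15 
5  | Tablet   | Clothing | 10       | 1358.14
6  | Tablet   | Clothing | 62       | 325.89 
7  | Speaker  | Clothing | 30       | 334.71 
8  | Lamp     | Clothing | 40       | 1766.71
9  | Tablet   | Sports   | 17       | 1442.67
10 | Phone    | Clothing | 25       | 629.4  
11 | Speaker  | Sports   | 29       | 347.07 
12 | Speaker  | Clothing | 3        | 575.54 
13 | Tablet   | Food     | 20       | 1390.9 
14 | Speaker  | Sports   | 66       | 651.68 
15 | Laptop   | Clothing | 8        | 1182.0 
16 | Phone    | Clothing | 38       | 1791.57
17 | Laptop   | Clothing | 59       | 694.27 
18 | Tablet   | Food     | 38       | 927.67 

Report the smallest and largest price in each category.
SELECT category, MIN(price), MAX(price)
FROM sales
GROUP BY category

Result:
  Clothing: min=241.37, max=1791.57
  Food: min=890.15, max=1390.90
  Sports: min=347.07, max=1442.67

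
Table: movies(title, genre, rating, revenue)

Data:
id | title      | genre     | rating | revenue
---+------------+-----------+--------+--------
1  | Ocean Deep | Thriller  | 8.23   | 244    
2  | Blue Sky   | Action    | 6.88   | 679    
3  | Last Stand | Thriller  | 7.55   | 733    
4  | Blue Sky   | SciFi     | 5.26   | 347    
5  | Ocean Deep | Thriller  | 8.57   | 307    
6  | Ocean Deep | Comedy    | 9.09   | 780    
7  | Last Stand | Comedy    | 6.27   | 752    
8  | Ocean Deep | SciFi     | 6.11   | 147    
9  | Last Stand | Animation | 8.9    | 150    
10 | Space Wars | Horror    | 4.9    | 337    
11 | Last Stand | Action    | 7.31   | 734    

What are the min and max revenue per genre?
SELECT genre, MIN(revenue), MAX(revenue)
FROM movies
GROUP BY genre

Result:
  Action: min=679, max=734
  Animation: min=150, max=150
  Comedy: min=752, max=780
  Horror: min=337, max=337
  SciFi: min=147, max=347
  Thriller: min=244, max=733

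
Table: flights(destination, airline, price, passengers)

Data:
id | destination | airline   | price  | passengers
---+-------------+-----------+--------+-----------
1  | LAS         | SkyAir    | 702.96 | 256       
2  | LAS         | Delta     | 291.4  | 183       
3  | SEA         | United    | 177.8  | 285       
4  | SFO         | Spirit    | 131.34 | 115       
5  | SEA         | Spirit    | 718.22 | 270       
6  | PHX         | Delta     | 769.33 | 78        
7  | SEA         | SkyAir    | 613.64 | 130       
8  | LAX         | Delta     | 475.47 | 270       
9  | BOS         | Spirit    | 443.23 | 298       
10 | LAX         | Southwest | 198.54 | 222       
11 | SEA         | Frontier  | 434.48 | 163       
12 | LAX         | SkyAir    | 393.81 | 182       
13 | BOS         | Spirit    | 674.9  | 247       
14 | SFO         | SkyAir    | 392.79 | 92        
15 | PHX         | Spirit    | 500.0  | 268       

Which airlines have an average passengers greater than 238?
SELECT airline, AVG(passengers)
FROM flights
GROUP BY airline
HAVING AVG(passengers) > 238

Result:
  Spirit: avg=239.60
  United: avg=285.00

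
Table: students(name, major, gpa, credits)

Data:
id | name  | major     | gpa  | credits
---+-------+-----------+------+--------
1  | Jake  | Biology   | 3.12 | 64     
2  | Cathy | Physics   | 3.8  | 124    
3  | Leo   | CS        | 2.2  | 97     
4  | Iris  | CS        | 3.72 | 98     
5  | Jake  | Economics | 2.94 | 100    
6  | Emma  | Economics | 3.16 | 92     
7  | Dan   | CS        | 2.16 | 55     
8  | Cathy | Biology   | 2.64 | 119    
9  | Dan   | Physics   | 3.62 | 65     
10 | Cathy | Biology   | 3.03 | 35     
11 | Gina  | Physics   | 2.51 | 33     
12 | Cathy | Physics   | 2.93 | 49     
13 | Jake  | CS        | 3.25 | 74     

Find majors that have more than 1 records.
SELECT major, COUNT(*) as cnt
FROM students
GROUP BY major
HAVING COUNT(*) > 1

Result:
  Biology: 3
  CS: 4
  Economics: 2
  Physics: 4

Note: HAVING filters groups after aggregation, WHERE filters rows before.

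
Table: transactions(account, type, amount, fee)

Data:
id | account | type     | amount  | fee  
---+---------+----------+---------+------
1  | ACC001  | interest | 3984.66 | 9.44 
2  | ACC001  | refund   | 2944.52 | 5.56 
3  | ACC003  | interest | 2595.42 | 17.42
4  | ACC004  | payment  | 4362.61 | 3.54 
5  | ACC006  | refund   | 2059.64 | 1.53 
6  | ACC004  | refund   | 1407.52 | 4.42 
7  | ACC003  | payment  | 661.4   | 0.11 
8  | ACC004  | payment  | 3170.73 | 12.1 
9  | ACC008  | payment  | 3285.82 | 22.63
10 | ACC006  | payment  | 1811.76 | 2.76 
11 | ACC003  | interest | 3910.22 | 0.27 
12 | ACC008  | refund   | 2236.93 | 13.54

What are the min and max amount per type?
SELECT type, MIN(amount), MAX(amount)
FROM transactions
GROUP BY type

Result:
  interest: min=2595.42, max=3984.66
  payment: min=661.40, max=4362.61
  refund: min=1407.52, max=2944.52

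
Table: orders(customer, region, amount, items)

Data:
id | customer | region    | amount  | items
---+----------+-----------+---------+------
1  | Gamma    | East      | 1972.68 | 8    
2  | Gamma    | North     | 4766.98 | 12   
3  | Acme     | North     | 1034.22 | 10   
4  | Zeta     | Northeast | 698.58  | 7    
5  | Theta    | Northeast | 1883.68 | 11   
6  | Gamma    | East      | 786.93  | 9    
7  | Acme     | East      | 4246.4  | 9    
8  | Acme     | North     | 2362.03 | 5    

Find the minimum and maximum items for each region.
SELECT region, MIN(items), MAX(items)
FROM orders
GROUP BY region

Result:
  East: min=8, max=9
  North: min=5, max=12
  Northeast: min=7, max=11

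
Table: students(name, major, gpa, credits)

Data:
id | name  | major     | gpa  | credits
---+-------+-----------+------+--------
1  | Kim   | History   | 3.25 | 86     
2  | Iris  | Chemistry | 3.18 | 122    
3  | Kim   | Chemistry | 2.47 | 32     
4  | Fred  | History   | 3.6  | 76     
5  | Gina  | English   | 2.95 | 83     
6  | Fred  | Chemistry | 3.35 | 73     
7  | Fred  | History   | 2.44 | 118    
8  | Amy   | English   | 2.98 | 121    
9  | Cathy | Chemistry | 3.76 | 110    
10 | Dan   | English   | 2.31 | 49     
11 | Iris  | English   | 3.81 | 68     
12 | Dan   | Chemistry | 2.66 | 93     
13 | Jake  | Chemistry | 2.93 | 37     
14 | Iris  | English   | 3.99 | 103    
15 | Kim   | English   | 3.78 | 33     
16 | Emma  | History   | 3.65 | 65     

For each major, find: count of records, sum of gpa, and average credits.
SELECT major,
       COUNT(*) as cnt,
       SUM(gpa) as total_gpa,
       AVG(credits) as avg_credits
FROM students
GROUP BY major

Result:
  Chemistry: 6 records, 18.35 total gpa, 77.83 avg credits
  English: 6 records, 19.82 total gpa, 76.17 avg credits
  History: 4 records, 12.94 total gpa, 86.25 avg credits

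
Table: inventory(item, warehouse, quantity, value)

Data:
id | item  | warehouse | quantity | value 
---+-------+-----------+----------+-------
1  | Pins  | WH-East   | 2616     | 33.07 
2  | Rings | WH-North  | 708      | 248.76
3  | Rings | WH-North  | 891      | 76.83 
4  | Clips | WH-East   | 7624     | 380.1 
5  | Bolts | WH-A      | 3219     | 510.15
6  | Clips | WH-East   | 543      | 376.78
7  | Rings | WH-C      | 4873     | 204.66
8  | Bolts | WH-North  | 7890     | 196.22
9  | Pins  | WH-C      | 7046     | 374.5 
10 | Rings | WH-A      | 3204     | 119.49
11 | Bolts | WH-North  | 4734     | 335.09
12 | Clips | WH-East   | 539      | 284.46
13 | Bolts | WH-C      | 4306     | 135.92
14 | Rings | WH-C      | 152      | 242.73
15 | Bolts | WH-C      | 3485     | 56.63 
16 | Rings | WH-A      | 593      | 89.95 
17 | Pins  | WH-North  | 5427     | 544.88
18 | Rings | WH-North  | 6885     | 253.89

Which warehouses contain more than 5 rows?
SELECT warehouse, COUNT(*) as cnt
FROM inventory
GROUP BY warehouse
HAVING COUNT(*) > 5

Result:
  WH-North: 6

Note: HAVING filters groups after aggregation, WHERE filters rows before.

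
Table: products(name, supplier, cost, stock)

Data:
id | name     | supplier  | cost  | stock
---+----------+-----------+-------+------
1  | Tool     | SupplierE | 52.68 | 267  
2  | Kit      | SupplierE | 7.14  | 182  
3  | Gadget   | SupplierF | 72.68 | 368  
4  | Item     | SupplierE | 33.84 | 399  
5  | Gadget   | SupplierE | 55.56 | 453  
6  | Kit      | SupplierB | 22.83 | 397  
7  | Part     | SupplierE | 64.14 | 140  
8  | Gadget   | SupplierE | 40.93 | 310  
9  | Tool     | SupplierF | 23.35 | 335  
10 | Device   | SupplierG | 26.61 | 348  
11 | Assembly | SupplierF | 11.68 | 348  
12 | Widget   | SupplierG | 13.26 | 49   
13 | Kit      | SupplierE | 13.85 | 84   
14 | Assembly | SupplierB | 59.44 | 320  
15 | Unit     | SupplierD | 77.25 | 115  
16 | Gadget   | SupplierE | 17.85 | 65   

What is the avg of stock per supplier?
SELECT supplier, AVG(stock) as result
FROM products
GROUP BY supplier

Result:
  SupplierB: 358.50
  SupplierD: 115.00
  SupplierE: 237.50
  SupplierF: 350.33
  SupplierG: 198.50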